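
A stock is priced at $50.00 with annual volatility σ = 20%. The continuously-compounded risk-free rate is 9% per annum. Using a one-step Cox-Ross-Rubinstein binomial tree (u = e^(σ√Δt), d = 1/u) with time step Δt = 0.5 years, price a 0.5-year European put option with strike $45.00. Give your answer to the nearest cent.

CRR parameters: u = e^(σ√Δt) = e^(0.2·√0.5) = 1.1519, d = 1/u = 0.8681
Per-period rate: rΔt = 0.09·0.5 = 0.045, so R = e^0.045 = 1.0460
Risk-neutral probability p = (e^0.045 − 0.8681)/(1.1519 − 0.8681) = 0.1779/0.2838 = 0.6269
Terminal stock prices: S_u = 57.6, S_d = 43.41
Terminal payoffs (K − S): max(-12.6, 0) = 0, max(1.594, 0) = 1.594
Node 0 (S = 50): V_0 = e^(−0.045)·[0.6269·0.0000 + 0.3731·1.5938] = 0.5685

$0.57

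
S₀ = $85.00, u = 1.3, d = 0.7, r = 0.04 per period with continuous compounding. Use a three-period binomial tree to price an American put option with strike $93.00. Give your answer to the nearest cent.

Risk-neutral probability p = (e^0.04 − 0.7)/(1.3 − 0.7) = 0.3408/0.6000 = 0.5680
Terminal stock prices: S_uuu = 186.7, S_uud = 100.6, S_udd = 54.14, S_ddd = 29.15
Terminal payoffs (K − S): max(-93.75, 0) = 0, max(-7.555, 0) = 0, max(38.86, 0) = 38.86, max(63.85, 0) = 63.85
Node uu (S = 143.7): continuation = e^(−0.04)·[0.5680·0.0000 + 0.4320·0.0000] = 0.0000; exercise value = 0.0000 ≤ continuation, so V_uu = 0.0000
Node ud (S = 77.35): continuation = e^(−0.04)·[0.5680·0.0000 + 0.4320·38.8550] = 16.1265; exercise value = 15.6500 ≤ continuation, so V_ud = 16.1265
Node dd (S = 41.65): continuation = e^(−0.04)·[0.5680·38.8550 + 0.4320·63.8450] = 47.7034; exercise value = 51.3500 > continuation, so V_dd = 51.3500 (exercise)
Node u (S = 110.5): continuation = e^(−0.04)·[0.5680·0.0000 + 0.4320·16.1265] = 6.6932; exercise value = 0.0000 ≤ continuation, so V_u = 6.6932
Node d (S = 59.5): continuation = e^(−0.04)·[0.5680·16.1265 + 0.4320·51.3500] = 30.1135; exercise value = 33.5000 > continuation, so V_d = 33.5000 (exercise)
Node 0 (S = 85): continuation = e^(−0.04)·[0.5680·6.6932 + 0.4320·33.5000] = 17.5568; exercise value = 8.0000 ≤ continuation, so V_0 = 17.5568

$17.56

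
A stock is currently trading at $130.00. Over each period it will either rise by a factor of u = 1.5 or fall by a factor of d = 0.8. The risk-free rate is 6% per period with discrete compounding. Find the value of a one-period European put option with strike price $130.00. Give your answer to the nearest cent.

$15.42

Risk-neutral probability p = (1 + 0.06 − 0.8)/(1.5 − 0.8) = 0.2600/0.7000 = 0.3714
Terminal stock prices: S_u = 195, S_d = 104
Terminal payoffs (K − S): max(-65, 0) = 0, max(26, 0) = 26
Node 0 (S = 130): V_0 = 1/1.06·[0.3714·0.0000 + 0.6286·26.0000] = 15.4178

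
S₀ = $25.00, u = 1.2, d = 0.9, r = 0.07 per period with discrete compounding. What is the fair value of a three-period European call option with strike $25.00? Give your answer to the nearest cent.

$5.22

Risk-neutral probability p = (1 + 0.07 − 0.9)/(1.2 − 0.9) = 0.1700/0.3000 = 0.5667
Terminal stock prices: S_uuu = 43.2, S_uud = 32.4, S_udd = 24.3, S_ddd = 18.23
Terminal payoffs (S − K): max(18.2, 0) = 18.2, max(7.4, 0) = 7.4, max(-0.7, 0) = 0, max(-6.775, 0) = 0
Node uu (S = 36): V_uu = 1/1.07·[0.5667·18.2000 + 0.4333·7.4000] = 12.6355
Node ud (S = 27): V_ud = 1/1.07·[0.5667·7.4000 + 0.4333·0.0000] = 3.9190
Node dd (S = 20.25): V_dd = 1/1.07·[0.5667·0.0000 + 0.4333·0.0000] = 0.0000
Node u (S = 30): V_u = 1/1.07·[0.5667·12.6355 + 0.4333·3.9190] = 8.2788
Node d (S = 22.5): V_d = 1/1.07·[0.5667·3.9190 + 0.4333·0.0000] = 2.0755
Node 0 (S = 25): V_0 = 1/1.07·[0.5667·8.2788 + 0.4333·2.0755] = 5.2250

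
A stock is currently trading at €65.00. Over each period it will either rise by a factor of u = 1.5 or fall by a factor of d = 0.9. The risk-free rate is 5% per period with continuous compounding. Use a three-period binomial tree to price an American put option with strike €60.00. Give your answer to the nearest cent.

Risk-neutral probability p = (e^0.05 − 0.9)/(1.5 − 0.9) = 0.1513/0.6000 = 0.2521
Terminal stock prices: S_uuu = 219.4, S_uud = 131.6, S_udd = 78.98, S_ddd = 47.39
Terminal payoffs (K − S): max(-159.4, 0) = 0, max(-71.62, 0) = 0, max(-18.98, 0) = 0, max(12.61, 0) = 12.61
Node uu (S = 146.2): continuation = e^(−0.05)·[0.2521·0.0000 + 0.7479·0.0000] = 0.0000; exercise value = 0.0000 ≤ continuation, so V_uu = 0.0000
Node ud (S = 87.75): continuation = e^(−0.05)·[0.2521·0.0000 + 0.7479·0.0000] = 0.0000; exercise value = 0.0000 ≤ continuation, so V_ud = 0.0000
Node dd (S = 52.65): continuation = e^(−0.05)·[0.2521·0.0000 + 0.7479·12.6150] = 8.9744; exercise value = 7.3500 ≤ continuation, so V_dd = 8.9744
Node u (S = 97.5): continuation = e^(−0.05)·[0.2521·0.0000 + 0.7479·0.0000] = 0.0000; exercise value = 0.0000 ≤ continuation, so V_u = 0.0000
Node d (S = 58.5): continuation = e^(−0.05)·[0.2521·0.0000 + 0.7479·8.9744] = 6.3844; exercise value = 1.5000 ≤ continuation, so V_d = 6.3844
Node 0 (S = 65): continuation = e^(−0.05)·[0.2521·0.0000 + 0.7479·6.3844] = 4.5419; exercise value = 0.0000 ≤ continuation, so V_0 = 4.5419

€4.54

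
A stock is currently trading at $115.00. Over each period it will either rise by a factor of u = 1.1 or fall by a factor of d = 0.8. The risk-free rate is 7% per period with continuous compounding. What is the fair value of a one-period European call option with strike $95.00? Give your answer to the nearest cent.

Risk-neutral probability p = (e^0.07 − 0.8)/(1.1 − 0.8) = 0.2725/0.3000 = 0.9084
Terminal stock prices: S_u = 126.5, S_d = 92
Terminal payoffs (S − K): max(31.5, 0) = 31.5, max(-3, 0) = 0
Node 0 (S = 115): V_0 = e^(−0.07)·[0.9084·31.5000 + 0.0916·0.0000] = 26.6789

$26.68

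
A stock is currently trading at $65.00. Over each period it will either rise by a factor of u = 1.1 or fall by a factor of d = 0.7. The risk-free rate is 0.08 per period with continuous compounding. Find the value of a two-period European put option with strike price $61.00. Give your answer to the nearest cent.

$0.79

Risk-neutral probability p = (e^0.08 − 0.7)/(1.1 − 0.7) = 0.3833/0.4000 = 0.9582
Terminal stock prices: S_uu = 78.65, S_ud = 50.05, S_dd = 31.85
Terminal payoffs (K − S): max(-17.65, 0) = 0, max(10.95, 0) = 10.95, max(29.15, 0) = 29.15
Node u (S = 71.5): V_u = e^(−0.08)·[0.9582·0.0000 + 0.0418·10.9500] = 0.4223
Node d (S = 45.5): V_d = e^(−0.08)·[0.9582·10.9500 + 0.0418·29.1500] = 10.8101
Node 0 (S = 65): V_0 = e^(−0.08)·[0.9582·0.4223 + 0.0418·10.8101] = 0.7905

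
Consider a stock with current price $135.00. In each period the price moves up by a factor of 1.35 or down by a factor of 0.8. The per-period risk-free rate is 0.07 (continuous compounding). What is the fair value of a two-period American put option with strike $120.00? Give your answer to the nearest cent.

Risk-neutral probability p = (e^0.07 − 0.8)/(1.35 − 0.8) = 0.2725/0.5500 = 0.4955
Terminal stock prices: S_uu = 246, S_ud = 145.8, S_dd = 86.4
Terminal payoffs (K − S): max(-126, 0) = 0, max(-25.8, 0) = 0, max(33.6, 0) = 33.6
Node u (S = 182.2): continuation = e^(−0.07)·[0.4955·0.0000 + 0.5045·0.0000] = 0.0000; exercise value = 0.0000 ≤ continuation, so V_u = 0.0000
Node d (S = 108): continuation = e^(−0.07)·[0.4955·0.0000 + 0.5045·33.6000] = 15.8062; exercise value = 12.0000 ≤ continuation, so V_d = 15.8062
Node 0 (S = 135): continuation = e^(−0.07)·[0.4955·0.0000 + 0.5045·15.8062] = 7.4355; exercise value = 0.0000 ≤ continuation, so V_0 = 7.4355

$7.44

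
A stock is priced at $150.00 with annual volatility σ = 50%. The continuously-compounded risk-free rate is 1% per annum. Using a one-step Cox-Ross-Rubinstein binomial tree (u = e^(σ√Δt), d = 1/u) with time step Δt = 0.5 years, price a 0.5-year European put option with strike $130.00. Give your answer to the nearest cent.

CRR parameters: u = e^(σ√Δt) = e^(0.5·√0.5) = 1.4241, d = 1/u = 0.7022
Per-period rate: rΔt = 0.01·0.5 = 0.005, so R = e^0.005 = 1.0050
Risk-neutral probability p = (e^0.005 − 0.7022)/(1.4241 − 0.7022) = 0.3028/0.7219 = 0.4195
Terminal stock prices: S_u = 213.6, S_d = 105.3
Terminal payoffs (K − S): max(-83.62, 0) = 0, max(24.67, 0) = 24.67
Node 0 (S = 150): V_0 = e^(−0.005)·[0.4195·0.0000 + 0.5805·24.6717] = 14.2514

$14.25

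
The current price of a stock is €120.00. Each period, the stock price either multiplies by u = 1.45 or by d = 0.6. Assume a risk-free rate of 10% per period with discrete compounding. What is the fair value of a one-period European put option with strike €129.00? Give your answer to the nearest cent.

€21.34

Risk-neutral probability p = (1 + 0.1 − 0.6)/(1.45 − 0.6) = 0.5000/0.8500 = 0.5882
Terminal stock prices: S_u = 174, S_d = 72
Terminal payoffs (K − S): max(-45, 0) = 0, max(57, 0) = 57
Node 0 (S = 120): V_0 = 1/1.1·[0.5882·0.0000 + 0.4118·57.0000] = 21.3369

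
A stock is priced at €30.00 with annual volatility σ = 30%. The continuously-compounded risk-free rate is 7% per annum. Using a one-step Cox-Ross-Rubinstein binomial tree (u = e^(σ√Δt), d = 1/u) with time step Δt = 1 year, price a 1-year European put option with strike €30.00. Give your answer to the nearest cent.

CRR parameters: u = e^(σ√Δt) = e^(0.3·√1) = 1.3499, d = 1/u = 0.7408
Per-period rate: rΔt = 0.07·1 = 0.07, so R = e^0.07 = 1.0725
Risk-neutral probability p = (e^0.07 − 0.7408)/(1.3499 − 0.7408) = 0.3317/0.6090 = 0.5446
Terminal stock prices: S_u = 40.5, S_d = 22.22
Terminal payoffs (K − S): max(-10.5, 0) = 0, max(7.775, 0) = 7.775
Node 0 (S = 30): V_0 = e^(−0.07)·[0.5446·0.0000 + 0.4554·7.7755] = 3.3015

€3.30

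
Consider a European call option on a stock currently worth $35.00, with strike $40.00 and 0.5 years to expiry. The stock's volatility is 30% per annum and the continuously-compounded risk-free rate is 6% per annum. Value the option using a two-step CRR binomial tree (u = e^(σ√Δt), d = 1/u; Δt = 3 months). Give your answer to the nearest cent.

CRR parameters: u = e^(σ√Δt) = e^(0.3·√0.25) = 1.1618, d = 1/u = 0.8607
Per-period rate: rΔt = 0.06·0.25 = 0.015, so R = e^0.015 = 1.0151
Risk-neutral probability p = (e^0.015 − 0.8607)/(1.1618 − 0.8607) = 0.1544/0.3011 = 0.5128
Terminal stock prices: S_uu = 47.25, S_ud = 35, S_dd = 25.93
Terminal payoffs (S − K): max(7.245, 0) = 7.245, max(-5, 0) = 0, max(-14.07, 0) = 0
Node u (S = 40.66): V_u = e^(−0.015)·[0.5128·7.2451 + 0.4872·0.0000] = 3.6597
Node d (S = 30.12): V_d = e^(−0.015)·[0.5128·0.0000 + 0.4872·0.0000] = 0.0000
Node 0 (S = 35): V_0 = e^(−0.015)·[0.5128·3.6597 + 0.4872·0.0000] = 1.8486

$1.85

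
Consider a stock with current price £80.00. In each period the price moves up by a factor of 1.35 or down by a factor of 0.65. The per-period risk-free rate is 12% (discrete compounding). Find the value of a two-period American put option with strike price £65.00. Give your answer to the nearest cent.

Risk-neutral probability p = (1 + 0.12 − 0.65)/(1.35 − 0.65) = 0.4700/0.7000 = 0.6714
Terminal stock prices: S_uu = 145.8, S_ud = 70.2, S_dd = 33.8
Terminal payoffs (K − S): max(-80.8, 0) = 0, max(-5.2, 0) = 0, max(31.2, 0) = 31.2
Node u (S = 108): continuation = 1/1.12·[0.6714·0.0000 + 0.3286·0.0000] = 0.0000; exercise value = 0.0000 ≤ continuation, so V_u = 0.0000
Node d (S = 52): continuation = 1/1.12·[0.6714·0.0000 + 0.3286·31.2000] = 9.1531; exercise value = 13.0000 > continuation, so V_d = 13.0000 (exercise)
Node 0 (S = 80): continuation = 1/1.12·[0.6714·0.0000 + 0.3286·13.0000] = 3.8138; exercise value = 0.0000 ≤ continuation, so V_0 = 3.8138

£3.81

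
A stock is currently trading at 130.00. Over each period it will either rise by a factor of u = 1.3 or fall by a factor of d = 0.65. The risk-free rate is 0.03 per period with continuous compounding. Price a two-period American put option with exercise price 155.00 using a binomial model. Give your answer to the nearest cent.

Risk-neutral probability p = (e^0.03 − 0.65)/(1.3 − 0.65) = 0.3805/0.6500 = 0.5853
Terminal stock prices: S_uu = 219.7, S_ud = 109.9, S_dd = 54.93
Terminal payoffs (K − S): max(-64.7, 0) = 0, max(45.15, 0) = 45.15, max(100.1, 0) = 100.1
Node u (S = 169): continuation = e^(−0.03)·[0.5853·0.0000 + 0.4147·45.1500] = 18.1697; exercise value = 0.0000 ≤ continuation, so V_u = 18.1697
Node d (S = 84.5): continuation = e^(−0.03)·[0.5853·45.1500 + 0.4147·100.0750] = 65.9191; exercise value = 70.5000 > continuation, so V_d = 70.5000 (exercise)
Node 0 (S = 130): continuation = e^(−0.03)·[0.5853·18.1697 + 0.4147·70.5000] = 38.6920; exercise value = 25.0000 ≤ continuation, so V_0 = 38.6920

38.69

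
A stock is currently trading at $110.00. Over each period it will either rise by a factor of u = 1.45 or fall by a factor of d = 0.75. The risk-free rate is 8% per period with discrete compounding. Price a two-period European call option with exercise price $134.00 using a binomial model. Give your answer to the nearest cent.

Risk-neutral probability p = (1 + 0.08 − 0.75)/(1.45 − 0.75) = 0.3300/0.7000 = 0.4714
Terminal stock prices: S_uu = 231.3, S_ud = 119.6, S_dd = 61.88
Terminal payoffs (S − K): max(97.28, 0) = 97.28, max(-14.38, 0) = 0, max(-72.12, 0) = 0
Node u (S = 159.5): V_u = 1/1.08·[0.4714·97.2750 + 0.5286·0.0000] = 42.4613
Node d (S = 82.5): V_d = 1/1.08·[0.4714·0.0000 + 0.5286·0.0000] = 0.0000
Node 0 (S = 110): V_0 = 1/1.08·[0.4714·42.4613 + 0.5286·0.0000] = 18.5347

$18.53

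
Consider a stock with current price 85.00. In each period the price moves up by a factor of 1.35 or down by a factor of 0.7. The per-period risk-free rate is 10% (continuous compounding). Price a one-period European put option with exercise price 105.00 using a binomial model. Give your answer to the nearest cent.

Risk-neutral probability p = (e^0.1 − 0.7)/(1.35 − 0.7) = 0.4052/0.6500 = 0.6233
Terminal stock prices: S_u = 114.8, S_d = 59.5
Terminal payoffs (K − S): max(-9.75, 0) = 0, max(45.5, 0) = 45.5
Node 0 (S = 85): V_0 = e^(−0.1)·[0.6233·0.0000 + 0.3767·45.5000] = 15.5071

15.51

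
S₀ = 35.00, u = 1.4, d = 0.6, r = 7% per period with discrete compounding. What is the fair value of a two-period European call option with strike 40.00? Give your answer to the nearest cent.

8.62

Risk-neutral probability p = (1 + 0.07 − 0.6)/(1.4 − 0.6) = 0.4700/0.8000 = 0.5875
Terminal stock prices: S_uu = 68.6, S_ud = 29.4, S_dd = 12.6
Terminal payoffs (S − K): max(28.6, 0) = 28.6, max(-10.6, 0) = 0, max(-27.4, 0) = 0
Node u (S = 49): V_u = 1/1.07·[0.5875·28.6000 + 0.4125·0.0000] = 15.7033
Node d (S = 21): V_d = 1/1.07·[0.5875·0.0000 + 0.4125·0.0000] = 0.0000
Node 0 (S = 35): V_0 = 1/1.07·[0.5875·15.7033 + 0.4125·0.0000] = 8.6221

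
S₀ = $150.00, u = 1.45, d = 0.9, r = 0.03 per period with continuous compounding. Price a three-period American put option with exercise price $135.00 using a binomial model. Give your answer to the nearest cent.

Risk-neutral probability p = (e^0.03 − 0.9)/(1.45 − 0.9) = 0.1305/0.5500 = 0.2372
Terminal stock prices: S_uuu = 457.3, S_uud = 283.8, S_udd = 176.2, S_ddd = 109.4
Terminal payoffs (K − S): max(-322.3, 0) = 0, max(-148.8, 0) = 0, max(-41.18, 0) = 0, max(25.65, 0) = 25.65
Node uu (S = 315.4): continuation = e^(−0.03)·[0.2372·0.0000 + 0.7628·0.0000] = 0.0000; exercise value = 0.0000 ≤ continuation, so V_uu = 0.0000
Node ud (S = 195.8): continuation = e^(−0.03)·[0.2372·0.0000 + 0.7628·0.0000] = 0.0000; exercise value = 0.0000 ≤ continuation, so V_ud = 0.0000
Node dd (S = 121.5): continuation = e^(−0.03)·[0.2372·0.0000 + 0.7628·25.6500] = 18.9878; exercise value = 13.5000 ≤ continuation, so V_dd = 18.9878
Node u (S = 217.5): continuation = e^(−0.03)·[0.2372·0.0000 + 0.7628·0.0000] = 0.0000; exercise value = 0.0000 ≤ continuation, so V_u = 0.0000
Node d (S = 135): continuation = e^(−0.03)·[0.2372·0.0000 + 0.7628·18.9878] = 14.0560; exercise value = 0.0000 ≤ continuation, so V_d = 14.0560
Node 0 (S = 150): continuation = e^(−0.03)·[0.2372·0.0000 + 0.7628·14.0560] = 10.4052; exercise value = 0.0000 ≤ continuation, so V_0 = 10.4052

$10.41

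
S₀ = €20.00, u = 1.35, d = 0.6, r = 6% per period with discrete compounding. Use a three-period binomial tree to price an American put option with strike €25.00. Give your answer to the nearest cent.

Risk-neutral probability p = (1 + 0.06 − 0.6)/(1.35 − 0.6) = 0.4600/0.7500 = 0.6133
Terminal stock prices: S_uuu = 49.21, S_uud = 21.87, S_udd = 9.72, S_ddd = 4.32
Terminal payoffs (K − S): max(-24.21, 0) = 0, max(3.13, 0) = 3.13, max(15.28, 0) = 15.28, max(20.68, 0) = 20.68
Node uu (S = 36.45): continuation = 1/1.06·[0.6133·0.0000 + 0.3867·3.1300] = 1.1418; exercise value = 0.0000 ≤ continuation, so V_uu = 1.1418
Node ud (S = 16.2): continuation = 1/1.06·[0.6133·3.1300 + 0.3867·15.2800] = 7.3849; exercise value = 8.8000 > continuation, so V_ud = 8.8000 (exercise)
Node dd (S = 7.2): continuation = 1/1.06·[0.6133·15.2800 + 0.3867·20.6800] = 16.3849; exercise value = 17.8000 > continuation, so V_dd = 17.8000 (exercise)
Node u (S = 27): continuation = 1/1.06·[0.6133·1.1418 + 0.3867·8.8000] = 3.8707; exercise value = 0.0000 ≤ continuation, so V_u = 3.8707
Node d (S = 12): continuation = 1/1.06·[0.6133·8.8000 + 0.3867·17.8000] = 11.5849; exercise value = 13.0000 > continuation, so V_d = 13.0000 (exercise)
Node 0 (S = 20): continuation = 1/1.06·[0.6133·3.8707 + 0.3867·13.0000] = 6.9818; exercise value = 5.0000 ≤ continuation, so V_0 = 6.9818

€6.98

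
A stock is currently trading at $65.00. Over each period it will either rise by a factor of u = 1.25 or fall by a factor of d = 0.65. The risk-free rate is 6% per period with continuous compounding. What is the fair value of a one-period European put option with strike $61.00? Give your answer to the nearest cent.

$5.54

Risk-neutral probability p = (e^0.06 − 0.65)/(1.25 − 0.65) = 0.4118/0.6000 = 0.6864
Terminal stock prices: S_u = 81.25, S_d = 42.25
Terminal payoffs (K − S): max(-20.25, 0) = 0, max(18.75, 0) = 18.75
Node 0 (S = 65): V_0 = e^(−0.06)·[0.6864·0.0000 + 0.3136·18.7500] = 5.5377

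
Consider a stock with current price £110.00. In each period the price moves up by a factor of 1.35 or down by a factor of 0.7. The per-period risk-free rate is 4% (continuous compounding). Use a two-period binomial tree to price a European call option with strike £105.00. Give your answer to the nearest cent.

Risk-neutral probability p = (e^0.04 − 0.7)/(1.35 − 0.7) = 0.3408/0.6500 = 0.5243
Terminal stock prices: S_uu = 200.5, S_ud = 103.9, S_dd = 53.9
Terminal payoffs (S − K): max(95.48, 0) = 95.48, max(-1.05, 0) = 0, max(-51.1, 0) = 0
Node u (S = 148.5): V_u = e^(−0.04)·[0.5243·95.4750 + 0.4757·0.0000] = 48.0970
Node d (S = 77): V_d = e^(−0.04)·[0.5243·0.0000 + 0.4757·0.0000] = 0.0000
Node 0 (S = 110): V_0 = e^(−0.04)·[0.5243·48.0970 + 0.4757·0.0000] = 24.2296

£24.23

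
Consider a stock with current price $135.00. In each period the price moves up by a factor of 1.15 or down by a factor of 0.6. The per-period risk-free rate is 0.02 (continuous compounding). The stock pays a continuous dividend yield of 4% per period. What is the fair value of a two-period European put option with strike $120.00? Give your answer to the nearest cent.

Per-period risk-free factor R = e^0.02 = 1.0202; dividend-adjusted growth = e^(0.02−0.04) = 0.9802.
Risk-neutral probability p = (0.9802 − 0.6)/(1.15 − 0.6) = 0.3802/0.5500 = 0.6913
Terminal stock prices: S_uu = 178.5, S_ud = 93.15, S_dd = 48.6
Terminal payoffs (K − S): max(-58.54, 0) = 0, max(26.85, 0) = 26.85, max(71.4, 0) = 71.4
Node u (S = 155.2): V_u = e^(−0.02)·[0.6913·0.0000 + 0.3087·26.8500] = 8.1253
Node d (S = 81): V_d = e^(−0.02)·[0.6913·26.8500 + 0.3087·71.4000] = 39.7999
Node 0 (S = 135): V_0 = e^(−0.02)·[0.6913·8.1253 + 0.3087·39.7999] = 17.5496

$17.55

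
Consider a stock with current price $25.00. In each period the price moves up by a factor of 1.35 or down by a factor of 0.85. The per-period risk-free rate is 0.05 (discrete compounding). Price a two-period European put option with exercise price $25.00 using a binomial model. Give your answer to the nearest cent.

$2.27

Risk-neutral probability p = (1 + 0.05 − 0.85)/(1.35 − 0.85) = 0.2000/0.5000 = 0.4000
Terminal stock prices: S_uu = 45.56, S_ud = 28.69, S_dd = 18.06
Terminal payoffs (K − S): max(-20.56, 0) = 0, max(-3.688, 0) = 0, max(6.938, 0) = 6.938
Node u (S = 33.75): V_u = 1/1.05·[0.4000·0.0000 + 0.6000·0.0000] = 0.0000
Node d (S = 21.25): V_d = 1/1.05·[0.4000·0.0000 + 0.6000·6.9375] = 3.9643
Node 0 (S = 25): V_0 = 1/1.05·[0.4000·0.0000 + 0.6000·3.9643] = 2.2653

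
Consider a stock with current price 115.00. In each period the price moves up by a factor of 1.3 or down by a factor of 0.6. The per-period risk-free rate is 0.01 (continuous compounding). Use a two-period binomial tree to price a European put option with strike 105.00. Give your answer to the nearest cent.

17.97

Risk-neutral probability p = (e^0.01 − 0.6)/(1.3 − 0.6) = 0.4101/0.7000 = 0.5858
Terminal stock prices: S_uu = 194.4, S_ud = 89.7, S_dd = 41.4
Terminal payoffs (K − S): max(-89.35, 0) = 0, max(15.3, 0) = 15.3, max(63.6, 0) = 63.6
Node u (S = 149.5): V_u = e^(−0.01)·[0.5858·0.0000 + 0.4142·15.3000] = 6.2744
Node d (S = 69): V_d = e^(−0.01)·[0.5858·15.3000 + 0.4142·63.6000] = 34.9552
Node 0 (S = 115): V_0 = e^(−0.01)·[0.5858·6.2744 + 0.4142·34.9552] = 17.9738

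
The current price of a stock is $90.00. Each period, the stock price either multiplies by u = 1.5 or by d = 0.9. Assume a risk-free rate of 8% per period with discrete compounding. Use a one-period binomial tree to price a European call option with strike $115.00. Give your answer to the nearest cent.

$5.56

Risk-neutral probability p = (1 + 0.08 − 0.9)/(1.5 − 0.9) = 0.1800/0.6000 = 0.3000
Terminal stock prices: S_u = 135, S_d = 81
Terminal payoffs (S − K): max(20, 0) = 20, max(-34, 0) = 0
Node 0 (S = 90): V_0 = 1/1.08·[0.3000·20.0000 + 0.7000·0.0000] = 5.5556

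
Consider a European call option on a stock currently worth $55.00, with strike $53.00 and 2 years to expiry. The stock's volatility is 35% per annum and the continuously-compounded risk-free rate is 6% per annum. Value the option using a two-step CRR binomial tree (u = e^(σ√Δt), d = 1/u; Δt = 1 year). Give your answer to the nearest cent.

$13.69

CRR parameters: u = e^(σ√Δt) = e^(0.35·√1) = 1.4191, d = 1/u = 0.7047
Per-period rate: rΔt = 0.06·1 = 0.06, so R = e^0.06 = 1.0618
Risk-neutral probability p = (e^0.06 − 0.7047)/(1.4191 − 0.7047) = 0.3571/0.7144 = 0.4999
Terminal stock prices: S_uu = 110.8, S_ud = 55, S_dd = 27.31
Terminal payoffs (S − K): max(57.76, 0) = 57.76, max(2, 0) = 2, max(-25.69, 0) = 0
Node u (S = 78.05): V_u = e^(−0.06)·[0.4999·57.7564 + 0.5001·2.0000] = 28.1352
Node d (S = 38.76): V_d = e^(−0.06)·[0.4999·2.0000 + 0.5001·0.0000] = 0.9417
Node 0 (S = 55): V_0 = e^(−0.06)·[0.4999·28.1352 + 0.5001·0.9417] = 13.6903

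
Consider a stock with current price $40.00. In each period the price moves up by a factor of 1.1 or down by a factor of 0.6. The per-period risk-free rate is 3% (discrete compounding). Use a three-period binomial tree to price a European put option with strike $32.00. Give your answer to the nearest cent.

$1.65

Risk-neutral probability p = (1 + 0.03 − 0.6)/(1.1 − 0.6) = 0.4300/0.5000 = 0.8600
Terminal stock prices: S_uuu = 53.24, S_uud = 29.04, S_udd = 15.84, S_ddd = 8.64
Terminal payoffs (K − S): max(-21.24, 0) = 0, max(2.96, 0) = 2.96, max(16.16, 0) = 16.16, max(23.36, 0) = 23.36
Node uu (S = 48.4): V_uu = 1/1.03·[0.8600·0.0000 + 0.1400·2.9600] = 0.4023
Node ud (S = 26.4): V_ud = 1/1.03·[0.8600·2.9600 + 0.1400·16.1600] = 4.6680
Node dd (S = 14.4): V_dd = 1/1.03·[0.8600·16.1600 + 0.1400·23.3600] = 16.6680
Node u (S = 44): V_u = 1/1.03·[0.8600·0.4023 + 0.1400·4.6680] = 0.9704
Node d (S = 24): V_d = 1/1.03·[0.8600·4.6680 + 0.1400·16.6680] = 6.1631
Node 0 (S = 40): V_0 = 1/1.03·[0.8600·0.9704 + 0.1400·6.1631] = 1.6479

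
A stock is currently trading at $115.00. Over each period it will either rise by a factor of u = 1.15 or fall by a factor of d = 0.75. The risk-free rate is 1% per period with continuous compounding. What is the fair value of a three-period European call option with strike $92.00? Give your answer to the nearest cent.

Risk-neutral probability p = (e^0.01 − 0.75)/(1.15 − 0.75) = 0.2601/0.4000 = 0.6501
Terminal stock prices: S_uuu = 174.9, S_uud = 114.1, S_udd = 74.39, S_ddd = 48.52
Terminal payoffs (S − K): max(82.9, 0) = 82.9, max(22.07, 0) = 22.07, max(-17.61, 0) = 0, max(-43.48, 0) = 0
Node uu (S = 152.1): V_uu = e^(−0.01)·[0.6501·82.9006 + 0.3499·22.0656] = 61.0029
Node ud (S = 99.19): V_ud = e^(−0.01)·[0.6501·22.0656 + 0.3499·0.0000] = 14.2027
Node dd (S = 64.69): V_dd = e^(−0.01)·[0.6501·0.0000 + 0.3499·0.0000] = 0.0000
Node u (S = 132.2): V_u = e^(−0.01)·[0.6501·61.0029 + 0.3499·14.2027] = 44.1846
Node d (S = 86.25): V_d = e^(−0.01)·[0.6501·14.2027 + 0.3499·0.0000] = 9.1417
Node 0 (S = 115): V_0 = e^(−0.01)·[0.6501·44.1846 + 0.3499·9.1417] = 31.6063

$31.61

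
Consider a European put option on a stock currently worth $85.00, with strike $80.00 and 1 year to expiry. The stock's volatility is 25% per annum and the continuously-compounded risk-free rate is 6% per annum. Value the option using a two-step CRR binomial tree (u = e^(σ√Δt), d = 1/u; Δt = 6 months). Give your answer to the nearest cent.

$4.02

CRR parameters: u = e^(σ√Δt) = e^(0.25·√0.5) = 1.1934, d = 1/u = 0.8380
Per-period rate: rΔt = 0.06·0.5 = 0.03, so R = e^0.03 = 1.0305
Risk-neutral probability p = (e^0.03 − 0.8380)/(1.1934 − 0.8380) = 0.1925/0.3554 = 0.5416
Terminal stock prices: S_uu = 121.1, S_ud = 85, S_dd = 59.69
Terminal payoffs (K − S): max(-41.05, 0) = 0, max(-5, 0) = 0, max(20.31, 0) = 20.31
Node u (S = 101.4): V_u = e^(−0.03)·[0.5416·0.0000 + 0.4584·0.0000] = 0.0000
Node d (S = 71.23): V_d = e^(−0.03)·[0.5416·0.0000 + 0.4584·20.3140] = 9.0365
Node 0 (S = 85): V_0 = e^(−0.03)·[0.5416·0.0000 + 0.4584·9.0365] = 4.0198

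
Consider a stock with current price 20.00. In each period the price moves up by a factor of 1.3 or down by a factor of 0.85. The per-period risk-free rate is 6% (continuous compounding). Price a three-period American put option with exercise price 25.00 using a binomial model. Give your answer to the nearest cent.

Risk-neutral probability p = (e^0.06 − 0.85)/(1.3 − 0.85) = 0.2118/0.4500 = 0.4707
Terminal stock prices: S_uuu = 43.94, S_uud = 28.73, S_udd = 18.78, S_ddd = 12.28
Terminal payoffs (K − S): max(-18.94, 0) = 0, max(-3.73, 0) = 0, max(6.215, 0) = 6.215, max(12.72, 0) = 12.72
Node uu (S = 33.8): continuation = e^(−0.06)·[0.4707·0.0000 + 0.5293·0.0000] = 0.0000; exercise value = 0.0000 ≤ continuation, so V_uu = 0.0000
Node ud (S = 22.1): continuation = e^(−0.06)·[0.4707·0.0000 + 0.5293·6.2150] = 3.0977; exercise value = 2.9000 ≤ continuation, so V_ud = 3.0977
Node dd (S = 14.45): continuation = e^(−0.06)·[0.4707·6.2150 + 0.5293·12.7175] = 9.0941; exercise value = 10.5500 > continuation, so V_dd = 10.5500 (exercise)
Node u (S = 26): continuation = e^(−0.06)·[0.4707·0.0000 + 0.5293·3.0977] = 1.5440; exercise value = 0.0000 ≤ continuation, so V_u = 1.5440
Node d (S = 17): continuation = e^(−0.06)·[0.4707·3.0977 + 0.5293·10.5500] = 6.6318; exercise value = 8.0000 > continuation, so V_d = 8.0000 (exercise)
Node 0 (S = 20): continuation = e^(−0.06)·[0.4707·1.5440 + 0.5293·8.0000] = 4.6720; exercise value = 5.0000 > continuation, so V_0 = 5.0000 (exercise)

5.00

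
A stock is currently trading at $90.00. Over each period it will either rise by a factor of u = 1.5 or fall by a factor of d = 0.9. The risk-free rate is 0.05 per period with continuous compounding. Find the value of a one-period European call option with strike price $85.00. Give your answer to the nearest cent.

$11.99

Risk-neutral probability p = (e^0.05 − 0.9)/(1.5 − 0.9) = 0.1513/0.6000 = 0.2521
Terminal stock prices: S_u = 135, S_d = 81
Terminal payoffs (S − K): max(50, 0) = 50, max(-4, 0) = 0
Node 0 (S = 90): V_0 = e^(−0.05)·[0.2521·50.0000 + 0.7479·0.0000] = 11.9911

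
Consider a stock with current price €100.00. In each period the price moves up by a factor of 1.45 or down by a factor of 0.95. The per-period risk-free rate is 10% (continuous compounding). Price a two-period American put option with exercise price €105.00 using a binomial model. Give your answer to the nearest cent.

€6.24

Risk-neutral probability p = (e^0.1 − 0.95)/(1.45 − 0.95) = 0.1552/0.5000 = 0.3103
Terminal stock prices: S_uu = 210.2, S_ud = 137.8, S_dd = 90.25
Terminal payoffs (K − S): max(-105.2, 0) = 0, max(-32.75, 0) = 0, max(14.75, 0) = 14.75
Node u (S = 145): continuation = e^(−0.1)·[0.3103·0.0000 + 0.6897·0.0000] = 0.0000; exercise value = 0.0000 ≤ continuation, so V_u = 0.0000
Node d (S = 95): continuation = e^(−0.1)·[0.3103·0.0000 + 0.6897·14.7500] = 9.2044; exercise value = 10.0000 > continuation, so V_d = 10.0000 (exercise)
Node 0 (S = 100): continuation = e^(−0.1)·[0.3103·0.0000 + 0.6897·10.0000] = 6.2403; exercise value = 5.0000 ≤ continuation, so V_0 = 6.2403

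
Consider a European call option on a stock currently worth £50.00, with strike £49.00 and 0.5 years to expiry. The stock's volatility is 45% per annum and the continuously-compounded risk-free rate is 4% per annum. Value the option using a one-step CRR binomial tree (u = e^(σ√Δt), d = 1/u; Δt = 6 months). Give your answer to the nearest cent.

£8.75

CRR parameters: u = e^(σ√Δt) = e^(0.45·√0.5) = 1.3746, d = 1/u = 0.7275
Per-period rate: rΔt = 0.04·0.5 = 0.02, so R = e^0.02 = 1.0202
Risk-neutral probability p = (e^0.02 − 0.7275)/(1.3746 − 0.7275) = 0.2927/0.6472 = 0.4523
Terminal stock prices: S_u = 68.73, S_d = 36.37
Terminal payoffs (S − K): max(19.73, 0) = 19.73, max(-12.63, 0) = 0
Node 0 (S = 50): V_0 = e^(−0.02)·[0.4523·19.7324 + 0.5477·0.0000] = 8.7488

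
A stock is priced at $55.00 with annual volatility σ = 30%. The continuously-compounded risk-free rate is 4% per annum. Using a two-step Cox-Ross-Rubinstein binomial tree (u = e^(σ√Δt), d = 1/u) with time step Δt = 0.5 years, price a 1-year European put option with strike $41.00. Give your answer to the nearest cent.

$1.23

CRR parameters: u = e^(σ√Δt) = e^(0.3·√0.5) = 1.2363, d = 1/u = 0.8089
Per-period rate: rΔt = 0.04·0.5 = 0.02, so R = e^0.02 = 1.0202
Risk-neutral probability p = (e^0.02 − 0.8089)/(1.2363 − 0.8089) = 0.2113/0.4275 = 0.4944
Terminal stock prices: S_uu = 84.07, S_ud = 55, S_dd = 35.98
Terminal payoffs (K − S): max(-43.07, 0) = 0, max(-14, 0) = 0, max(5.016, 0) = 5.016
Node u (S = 68): V_u = e^(−0.02)·[0.4944·0.0000 + 0.5056·0.0000] = 0.0000
Node d (S = 44.49): V_d = e^(−0.02)·[0.4944·0.0000 + 0.5056·5.0162] = 2.4858
Node 0 (S = 55): V_0 = e^(−0.02)·[0.4944·0.0000 + 0.5056·2.4858] = 1.2319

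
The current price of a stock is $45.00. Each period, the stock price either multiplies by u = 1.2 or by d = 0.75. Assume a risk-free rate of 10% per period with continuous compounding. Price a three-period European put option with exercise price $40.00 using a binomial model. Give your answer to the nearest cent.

$0.90

Risk-neutral probability p = (e^0.1 − 0.75)/(1.2 − 0.75) = 0.3552/0.4500 = 0.7893
Terminal stock prices: S_uuu = 77.76, S_uud = 48.6, S_udd = 30.38, S_ddd = 18.98
Terminal payoffs (K − S): max(-37.76, 0) = 0, max(-8.6, 0) = 0, max(9.625, 0) = 9.625, max(21.02, 0) = 21.02
Node uu (S = 64.8): V_uu = e^(−0.1)·[0.7893·0.0000 + 0.2107·0.0000] = 0.0000
Node ud (S = 40.5): V_ud = e^(−0.1)·[0.7893·0.0000 + 0.2107·9.6250] = 1.8353
Node dd (S = 25.31): V_dd = e^(−0.1)·[0.7893·9.6250 + 0.2107·21.0156] = 10.8810
Node u (S = 54): V_u = e^(−0.1)·[0.7893·0.0000 + 0.2107·1.8353] = 0.3499
Node d (S = 33.75): V_d = e^(−0.1)·[0.7893·1.8353 + 0.2107·10.8810] = 3.3854
Node 0 (S = 45): V_0 = e^(−0.1)·[0.7893·0.3499 + 0.2107·3.3854] = 0.8954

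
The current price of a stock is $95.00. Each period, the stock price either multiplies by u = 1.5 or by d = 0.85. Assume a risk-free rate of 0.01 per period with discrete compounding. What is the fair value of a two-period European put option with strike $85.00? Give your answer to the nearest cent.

$9.12

Risk-neutral probability p = (1 + 0.01 − 0.85)/(1.5 − 0.85) = 0.1600/0.6500 = 0.2462
Terminal stock prices: S_uu = 213.8, S_ud = 121.1, S_dd = 68.64
Terminal payoffs (K − S): max(-128.8, 0) = 0, max(-36.12, 0) = 0, max(16.36, 0) = 16.36
Node u (S = 142.5): V_u = 1/1.01·[0.2462·0.0000 + 0.7538·0.0000] = 0.0000
Node d (S = 80.75): V_d = 1/1.01·[0.2462·0.0000 + 0.7538·16.3625] = 12.2127
Node 0 (S = 95): V_0 = 1/1.01·[0.2462·0.0000 + 0.7538·12.2127] = 9.1153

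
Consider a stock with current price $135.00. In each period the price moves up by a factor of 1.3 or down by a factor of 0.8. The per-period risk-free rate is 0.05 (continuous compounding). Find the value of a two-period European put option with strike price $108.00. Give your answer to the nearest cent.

Risk-neutral probability p = (e^0.05 − 0.8)/(1.3 − 0.8) = 0.2513/0.5000 = 0.5025
Terminal stock prices: S_uu = 228.2, S_ud = 140.4, S_dd = 86.4
Terminal payoffs (K − S): max(-120.2, 0) = 0, max(-32.4, 0) = 0, max(21.6, 0) = 21.6
Node u (S = 175.5): V_u = e^(−0.05)·[0.5025·0.0000 + 0.4975·0.0000] = 0.0000
Node d (S = 108): V_d = e^(−0.05)·[0.5025·0.0000 + 0.4975·21.6000] = 10.2210
Node 0 (S = 135): V_0 = e^(−0.05)·[0.5025·0.0000 + 0.4975·10.2210] = 4.8366

$4.84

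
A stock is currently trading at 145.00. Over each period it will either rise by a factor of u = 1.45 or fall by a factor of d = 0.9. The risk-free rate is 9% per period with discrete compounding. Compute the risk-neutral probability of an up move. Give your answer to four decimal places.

p = 0.3455

Risk-neutral probability p = (1 + 0.09 − 0.9)/(1.45 − 0.9) = 0.1900/0.5500 = 0.3455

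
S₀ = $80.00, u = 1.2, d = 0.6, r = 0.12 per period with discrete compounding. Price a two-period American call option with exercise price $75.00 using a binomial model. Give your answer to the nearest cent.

$24.07

Risk-neutral probability p = (1 + 0.12 − 0.6)/(1.2 − 0.6) = 0.5200/0.6000 = 0.8667
Terminal stock prices: S_uu = 115.2, S_ud = 57.6, S_dd = 28.8
Terminal payoffs (S − K): max(40.2, 0) = 40.2, max(-17.4, 0) = 0, max(-46.2, 0) = 0
Node u (S = 96): continuation = 1/1.12·[0.8667·40.2000 + 0.1333·0.0000] = 31.1071; exercise value = 21.0000 ≤ continuation, so V_u = 31.1071
Node d (S = 48): continuation = 1/1.12·[0.8667·0.0000 + 0.1333·0.0000] = 0.0000; exercise value = 0.0000 ≤ continuation, so V_d = 0.0000
Node 0 (S = 80): continuation = 1/1.12·[0.8667·31.1071 + 0.1333·0.0000] = 24.0710; exercise value = 5.0000 ≤ continuation, so V_0 = 24.0710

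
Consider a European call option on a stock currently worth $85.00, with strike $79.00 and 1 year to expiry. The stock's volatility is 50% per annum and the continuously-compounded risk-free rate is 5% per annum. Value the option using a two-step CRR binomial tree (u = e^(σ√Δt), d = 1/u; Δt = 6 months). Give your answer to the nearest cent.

$20.62

CRR parameters: u = e^(σ√Δt) = e^(0.5·√0.5) = 1.4241, d = 1/u = 0.7022
Per-period rate: rΔt = 0.05·0.5 = 0.025, so R = e^0.025 = 1.0253
Risk-neutral probability p = (e^0.025 − 0.7022)/(1.4241 − 0.7022) = 0.3231/0.7219 = 0.4476
Terminal stock prices: S_uu = 172.4, S_ud = 85, S_dd = 41.91
Terminal payoffs (S − K): max(93.39, 0) = 93.39, max(6, 0) = 6, max(-37.09, 0) = 0
Node u (S = 121.1): V_u = e^(−0.025)·[0.4476·93.3898 + 0.5524·6.0000] = 44.0006
Node d (S = 59.69): V_d = e^(−0.025)·[0.4476·6.0000 + 0.5524·0.0000] = 2.6192
Node 0 (S = 85): V_0 = e^(−0.025)·[0.4476·44.0006 + 0.5524·2.6192] = 20.6190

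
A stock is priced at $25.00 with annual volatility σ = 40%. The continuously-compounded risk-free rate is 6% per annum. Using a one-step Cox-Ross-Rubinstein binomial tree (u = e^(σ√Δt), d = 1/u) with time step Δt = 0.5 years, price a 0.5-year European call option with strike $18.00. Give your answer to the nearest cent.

CRR parameters: u = e^(σ√Δt) = e^(0.4·√0.5) = 1.3269, d = 1/u = 0.7536
Per-period rate: rΔt = 0.06·0.5 = 0.03, so R = e^0.03 = 1.0305
Risk-neutral probability p = (e^0.03 − 0.7536)/(1.3269 − 0.7536) = 0.2768/0.5733 = 0.4829
Terminal stock prices: S_u = 33.17, S_d = 18.84
Terminal payoffs (S − K): max(15.17, 0) = 15.17, max(0.841, 0) = 0.841
Node 0 (S = 25): V_0 = e^(−0.03)·[0.4829·15.1724 + 0.5171·0.8410] = 7.5320

$7.53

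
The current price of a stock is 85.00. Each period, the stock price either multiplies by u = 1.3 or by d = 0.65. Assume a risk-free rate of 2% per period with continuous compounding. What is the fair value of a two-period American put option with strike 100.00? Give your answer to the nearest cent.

25.52

Risk-neutral probability p = (e^0.02 − 0.65)/(1.3 − 0.65) = 0.3702/0.6500 = 0.5695
Terminal stock prices: S_uu = 143.7, S_ud = 71.83, S_dd = 35.91
Terminal payoffs (K − S): max(-43.65, 0) = 0, max(28.17, 0) = 28.17, max(64.09, 0) = 64.09
Node u (S = 110.5): continuation = e^(−0.02)·[0.5695·0.0000 + 0.4305·28.1750] = 11.8880; exercise value = 0.0000 ≤ continuation, so V_u = 11.8880
Node d (S = 55.25): continuation = e^(−0.02)·[0.5695·28.1750 + 0.4305·64.0875] = 42.7699; exercise value = 44.7500 > continuation, so V_d = 44.7500 (exercise)
Node 0 (S = 85): continuation = e^(−0.02)·[0.5695·11.8880 + 0.4305·44.7500] = 25.5183; exercise value = 15.0000 ≤ continuation, so V_0 = 25.5183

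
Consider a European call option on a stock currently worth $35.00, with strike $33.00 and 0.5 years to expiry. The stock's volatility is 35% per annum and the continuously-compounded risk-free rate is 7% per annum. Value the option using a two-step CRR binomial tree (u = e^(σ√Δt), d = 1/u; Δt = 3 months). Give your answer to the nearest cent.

$5.09

CRR parameters: u = e^(σ√Δt) = e^(0.35·√0.25) = 1.1912, d = 1/u = 0.8395
Per-period rate: rΔt = 0.07·0.25 = 0.0175, so R = e^0.0175 = 1.0177
Risk-neutral probability p = (e^0.0175 − 0.8395)/(1.1912 − 0.8395) = 0.1782/0.3518 = 0.5065
Terminal stock prices: S_uu = 49.67, S_ud = 35, S_dd = 24.66
Terminal payoffs (S − K): max(16.67, 0) = 16.67, max(2, 0) = 2, max(-8.336, 0) = 0
Node u (S = 41.69): V_u = e^(−0.0175)·[0.5065·16.6674 + 0.4935·2.0000] = 9.2661
Node d (S = 29.38): V_d = e^(−0.0175)·[0.5065·2.0000 + 0.4935·0.0000] = 0.9955
Node 0 (S = 35): V_0 = e^(−0.0175)·[0.5065·9.2661 + 0.4935·0.9955] = 5.0950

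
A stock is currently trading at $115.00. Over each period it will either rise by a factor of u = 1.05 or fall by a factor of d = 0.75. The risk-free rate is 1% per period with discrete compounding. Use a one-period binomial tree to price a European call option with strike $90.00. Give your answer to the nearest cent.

$26.39

Risk-neutral probability p = (1 + 0.01 − 0.75)/(1.05 − 0.75) = 0.2600/0.3000 = 0.8667
Terminal stock prices: S_u = 120.8, S_d = 86.25
Terminal payoffs (S − K): max(30.75, 0) = 30.75, max(-3.75, 0) = 0
Node 0 (S = 115): V_0 = 1/1.01·[0.8667·30.7500 + 0.1333·0.0000] = 26.3861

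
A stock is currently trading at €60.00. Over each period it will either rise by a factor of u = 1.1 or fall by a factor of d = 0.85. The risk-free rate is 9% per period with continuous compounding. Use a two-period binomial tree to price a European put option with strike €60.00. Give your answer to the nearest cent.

€0.16

Risk-neutral probability p = (e^0.09 − 0.85)/(1.1 − 0.85) = 0.2442/0.2500 = 0.9767
Terminal stock prices: S_uu = 72.6, S_ud = 56.1, S_dd = 43.35
Terminal payoffs (K − S): max(-12.6, 0) = 0, max(3.9, 0) = 3.9, max(16.65, 0) = 16.65
Node u (S = 66): V_u = e^(−0.09)·[0.9767·0.0000 + 0.0233·3.9000] = 0.0831
Node d (S = 51): V_d = e^(−0.09)·[0.9767·3.9000 + 0.0233·16.6500] = 3.8359
Node 0 (S = 60): V_0 = e^(−0.09)·[0.9767·0.0831 + 0.0233·3.8359] = 0.1558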